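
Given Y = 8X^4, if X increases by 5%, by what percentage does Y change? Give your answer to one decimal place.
21.6%

For Y = 8X^4:
If X → X(1 + 0.05)
Then Y → Y · (1 + 0.05)^4
     ≈ Y · 1.2155

Percentage change = ((1 + 0.05)^4 − 1) × 100% ≈ 21.6%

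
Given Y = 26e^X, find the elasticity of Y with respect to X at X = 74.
Elasticity = 74

Elasticity = (dY/dX) · (X/Y)

dY/dX = 26·e^X
At X = 74: dY/dX = 26·e^74, Y = 26·e^74

Elasticity = (26·e^74) · (74 / (26·e^74)) = 74

Interpretation: for a small percentage change in X, the percentage change in Y is approximately 74.00 times as large.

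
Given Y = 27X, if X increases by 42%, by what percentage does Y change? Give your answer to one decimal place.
42.0%

For Y = 27X:
If X → X(1 + 0.42)
Then Y → Y · (1 + 0.42)^1
     = Y · 1.4200

Percentage change = ((1 + 0.42)^1 − 1) × 100% = 42.0%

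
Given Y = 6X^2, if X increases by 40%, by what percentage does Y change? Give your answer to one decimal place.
96.0%

For Y = 6X^2:
If X → X(1 + 0.4)
Then Y → Y · (1 + 0.4)^2
     = Y · 1.9600

Percentage change = ((1 + 0.4)^2 − 1) × 100% = 96.0%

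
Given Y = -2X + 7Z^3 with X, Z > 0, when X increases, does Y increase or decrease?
Y decreases

Taking the partial derivative:
∂Y/∂X = -2

∂Y/∂X = -2 < 0 (assuming positive values)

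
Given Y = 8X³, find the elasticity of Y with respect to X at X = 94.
Elasticity = 3

Elasticity = (dY/dX) · (X/Y)

dY/dX = 24·X²
At X = 94: dY/dX = 212064, Y = 6644672

Elasticity = 212064 · (94 / 6644672) = 3

Interpretation: for a small percentage change in X, the percentage change in Y is approximately 3.00 times as large.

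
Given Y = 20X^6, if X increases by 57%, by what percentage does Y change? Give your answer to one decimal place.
1397.6%

For Y = 20X^6:
If X → X(1 + 0.57)
Then Y → Y · (1 + 0.57)^6
     ≈ Y · 14.9761

Percentage change = ((1 + 0.57)^6 − 1) × 100% ≈ 1397.6%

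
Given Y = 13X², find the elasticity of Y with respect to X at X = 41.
Elasticity = 2

Elasticity = (dY/dX) · (X/Y)

dY/dX = 26·X
At X = 41: dY/dX = 1066, Y = 21853

Elasticity = 1066 · (41 / 21853) = 2

Interpretation: for a small percentage change in X, the percentage change in Y is approximately 2.00 times as large.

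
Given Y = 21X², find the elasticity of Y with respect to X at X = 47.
Elasticity = 2

Elasticity = (dY/dX) · (X/Y)

dY/dX = 42·X
At X = 47: dY/dX = 1974, Y = 46389

Elasticity = 1974 · (47 / 46389) = 2

Interpretation: for a small percentage change in X, the percentage change in Y is approximately 2.00 times as large.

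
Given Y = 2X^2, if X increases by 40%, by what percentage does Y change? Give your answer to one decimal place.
96.0%

For Y = 2X^2:
If X → X(1 + 0.4)
Then Y → Y · (1 + 0.4)^2
     = Y · 1.9600

Percentage change = ((1 + 0.4)^2 − 1) × 100% = 96.0%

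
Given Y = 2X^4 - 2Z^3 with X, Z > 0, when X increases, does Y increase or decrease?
Y increases

Taking the partial derivative:
∂Y/∂X = 8X^3

∂Y/∂X = 8X^3 > 0 (assuming positive values)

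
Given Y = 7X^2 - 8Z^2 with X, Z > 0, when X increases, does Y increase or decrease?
Y increases

Taking the partial derivative:
∂Y/∂X = 14X

∂Y/∂X = 14X > 0 (assuming positive values)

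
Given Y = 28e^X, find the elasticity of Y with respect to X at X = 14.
Elasticity = 14

Elasticity = (dY/dX) · (X/Y)

dY/dX = 28·e^X
At X = 14: dY/dX = 28·e^14, Y = 28·e^14

Elasticity = (28·e^14) · (14 / (28·e^14)) = 14

Interpretation: for a small percentage change in X, the percentage change in Y is approximately 14.00 times as large.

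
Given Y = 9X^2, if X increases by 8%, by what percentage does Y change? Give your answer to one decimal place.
16.6%

For Y = 9X^2:
If X → X(1 + 0.08)
Then Y → Y · (1 + 0.08)^2
     = Y · 1.1664

Percentage change = ((1 + 0.08)^2 − 1) × 100% ≈ 16.6%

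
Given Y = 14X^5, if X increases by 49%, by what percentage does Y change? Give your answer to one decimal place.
634.4%

For Y = 14X^5:
If X → X(1 + 0.49)
Then Y → Y · (1 + 0.49)^5
     ≈ Y · 7.3440

Percentage change = ((1 + 0.49)^5 − 1) × 100% ≈ 634.4%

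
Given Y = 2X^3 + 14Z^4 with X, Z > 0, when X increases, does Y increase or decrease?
Y increases

Taking the partial derivative:
∂Y/∂X = 6X^2

∂Y/∂X = 6X^2 > 0 (assuming positive values)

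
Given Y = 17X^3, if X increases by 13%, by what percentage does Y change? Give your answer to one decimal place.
44.3%

For Y = 17X^3:
If X → X(1 + 0.13)
Then Y → Y · (1 + 0.13)^3
     ≈ Y · 1.4429

Percentage change = ((1 + 0.13)^3 − 1) × 100% ≈ 44.3%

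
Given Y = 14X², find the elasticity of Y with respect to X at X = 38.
Elasticity = 2

Elasticity = (dY/dX) · (X/Y)

dY/dX = 28·X
At X = 38: dY/dX = 1064, Y = 20216

Elasticity = 1064 · (38 / 20216) = 2

Interpretation: for a small percentage change in X, the percentage change in Y is approximately 2.00 times as large.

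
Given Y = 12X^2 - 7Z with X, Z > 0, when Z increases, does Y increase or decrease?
Y decreases

Taking the partial derivative:
∂Y/∂Z = -7

∂Y/∂Z = -7 < 0 (assuming positive values)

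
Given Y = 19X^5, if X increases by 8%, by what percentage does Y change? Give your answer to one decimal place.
46.9%

For Y = 19X^5:
If X → X(1 + 0.08)
Then Y → Y · (1 + 0.08)^5
     ≈ Y · 1.4693

Percentage change = ((1 + 0.08)^5 − 1) × 100% ≈ 46.9%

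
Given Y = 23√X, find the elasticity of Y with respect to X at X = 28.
Elasticity = 1/2

Elasticity = (dY/dX) · (X/Y)

dY/dX = 23/(2·√X)
At X = 28: dY/dX = 23·√7/28, Y = 46·√7

Elasticity = (23·√7/28) · (28 / (46·√7)) = 1/2

Interpretation: for a small percentage change in X, the percentage change in Y is approximately 0.50 times as large.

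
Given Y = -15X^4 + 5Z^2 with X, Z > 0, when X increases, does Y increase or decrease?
Y decreases

Taking the partial derivative:
∂Y/∂X = -60X^3

∂Y/∂X = -60X^3 < 0 (assuming positive values)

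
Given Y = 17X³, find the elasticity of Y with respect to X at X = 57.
Elasticity = 3

Elasticity = (dY/dX) · (X/Y)

dY/dX = 51·X²
At X = 57: dY/dX = 165699, Y = 3148281

Elasticity = 165699 · (57 / 3148281) = 3

Interpretation: for a small percentage change in X, the percentage change in Y is approximately 3.00 times as large.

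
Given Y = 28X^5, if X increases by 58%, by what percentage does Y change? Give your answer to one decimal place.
884.7%

For Y = 28X^5:
If X → X(1 + 0.58)
Then Y → Y · (1 + 0.58)^5
     ≈ Y · 9.8466

Percentage change = ((1 + 0.58)^5 − 1) × 100% ≈ 884.7%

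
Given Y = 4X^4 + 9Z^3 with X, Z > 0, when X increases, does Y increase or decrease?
Y increases

Taking the partial derivative:
∂Y/∂X = 16X^3

∂Y/∂X = 16X^3 > 0 (assuming positive values)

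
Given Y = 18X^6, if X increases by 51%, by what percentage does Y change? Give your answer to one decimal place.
1085.4%

For Y = 18X^6:
If X → X(1 + 0.51)
Then Y → Y · (1 + 0.51)^6
     ≈ Y · 11.8539

Percentage change = ((1 + 0.51)^6 − 1) × 100% ≈ 1085.4%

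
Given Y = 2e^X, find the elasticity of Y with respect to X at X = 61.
Elasticity = 61

Elasticity = (dY/dX) · (X/Y)

dY/dX = 2·e^X
At X = 61: dY/dX = 2·e^61, Y = 2·e^61

Elasticity = (2·e^61) · (61 / (2·e^61)) = 61

Interpretation: for a small percentage change in X, the percentage change in Y is approximately 61.00 times as large.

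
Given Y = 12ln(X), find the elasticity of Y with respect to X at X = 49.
Elasticity = 1/ln(49) ≈ 0.2569

Elasticity = (dY/dX) · (X/Y)

dY/dX = 12/X
At X = 49: dY/dX = 12/49, Y = 12·ln(49)

Elasticity = (12/49) · (49 / (12·ln(49))) = 1/ln(49) ≈ 0.2569

Interpretation: for a small percentage change in X, the percentage change in Y is approximately 0.26 times as large.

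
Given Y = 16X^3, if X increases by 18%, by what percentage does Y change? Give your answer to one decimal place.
64.3%

For Y = 16X^3:
If X → X(1 + 0.18)
Then Y → Y · (1 + 0.18)^3
     ≈ Y · 1.6430

Percentage change = ((1 + 0.18)^3 − 1) × 100% ≈ 64.3%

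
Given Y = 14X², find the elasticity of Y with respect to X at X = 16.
Elasticity = 2

Elasticity = (dY/dX) · (X/Y)

dY/dX = 28·X
At X = 16: dY/dX = 448, Y = 3584

Elasticity = 448 · (16 / 3584) = 2

Interpretation: for a small percentage change in X, the percentage change in Y is approximately 2.00 times as large.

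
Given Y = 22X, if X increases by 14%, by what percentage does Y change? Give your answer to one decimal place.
14.0%

For Y = 22X:
If X → X(1 + 0.14)
Then Y → Y · (1 + 0.14)^1
     = Y · 1.1400

Percentage change = ((1 + 0.14)^1 − 1) × 100% = 14.0%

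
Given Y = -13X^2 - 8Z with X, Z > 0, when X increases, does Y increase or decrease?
Y decreases

Taking the partial derivative:
∂Y/∂X = -26X

∂Y/∂X = -26X < 0 (assuming positive values)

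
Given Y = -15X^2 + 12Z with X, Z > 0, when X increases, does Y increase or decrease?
Y decreases

Taking the partial derivative:
∂Y/∂X = -30X

∂Y/∂X = -30X < 0 (assuming positive values)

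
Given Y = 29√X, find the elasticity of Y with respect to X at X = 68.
Elasticity = 1/2

Elasticity = (dY/dX) · (X/Y)

dY/dX = 29/(2·√X)
At X = 68: dY/dX = 29·√17/68, Y = 58·√17

Elasticity = (29·√17/68) · (68 / (58·√17)) = 1/2

Interpretation: for a small percentage change in X, the percentage change in Y is approximately 0.50 times as large.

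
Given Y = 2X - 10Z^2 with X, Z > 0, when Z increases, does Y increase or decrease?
Y decreases

Taking the partial derivative:
∂Y/∂Z = -20Z

∂Y/∂Z = -20Z < 0 (assuming positive values)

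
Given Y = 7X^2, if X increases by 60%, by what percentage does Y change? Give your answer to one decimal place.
156.0%

For Y = 7X^2:
If X → X(1 + 0.6)
Then Y → Y · (1 + 0.6)^2
     = Y · 2.5600

Percentage change = ((1 + 0.6)^2 − 1) × 100% = 156.0%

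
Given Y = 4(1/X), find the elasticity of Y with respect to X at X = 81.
Elasticity = -1

Elasticity = (dY/dX) · (X/Y)

dY/dX = -4/X²
At X = 81: dY/dX = -4/6561, Y = 4/81

Elasticity = (-4/6561) · (81 / (4/81)) = -1

Interpretation: for a small percentage change in X, the percentage change in Y is approximately -1.00 times as large.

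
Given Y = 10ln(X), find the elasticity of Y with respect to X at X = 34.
Elasticity = 1/ln(34) ≈ 0.2836

Elasticity = (dY/dX) · (X/Y)

dY/dX = 10/X
At X = 34: dY/dX = 5/17, Y = 10·ln(34)

Elasticity = (5/17) · (34 / (10·ln(34))) = 1/ln(34) ≈ 0.2836

Interpretation: for a small percentage change in X, the percentage change in Y is approximately 0.28 times as large.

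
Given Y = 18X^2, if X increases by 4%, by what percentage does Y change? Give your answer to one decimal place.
8.2%

For Y = 18X^2:
If X → X(1 + 0.04)
Then Y → Y · (1 + 0.04)^2
     = Y · 1.0816

Percentage change = ((1 + 0.04)^2 − 1) × 100% ≈ 8.2%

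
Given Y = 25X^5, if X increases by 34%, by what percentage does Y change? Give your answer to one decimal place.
332.0%

For Y = 25X^5:
If X → X(1 + 0.34)
Then Y → Y · (1 + 0.34)^5
     ≈ Y · 4.3204

Percentage change = ((1 + 0.34)^5 − 1) × 100% ≈ 332.0%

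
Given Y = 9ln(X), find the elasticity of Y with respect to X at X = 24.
Elasticity = 1/ln(24) ≈ 0.3147

Elasticity = (dY/dX) · (X/Y)

dY/dX = 9/X
At X = 24: dY/dX = 3/8, Y = 9·ln(24)

Elasticity = (3/8) · (24 / (9·ln(24))) = 1/ln(24) ≈ 0.3147

Interpretation: for a small percentage change in X, the percentage change in Y is approximately 0.31 times as large.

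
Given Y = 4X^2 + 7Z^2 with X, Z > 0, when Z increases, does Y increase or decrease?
Y increases

Taking the partial derivative:
∂Y/∂Z = 14Z

∂Y/∂Z = 14Z > 0 (assuming positive values)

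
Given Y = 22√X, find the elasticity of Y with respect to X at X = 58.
Elasticity = 1/2

Elasticity = (dY/dX) · (X/Y)

dY/dX = 11/√X
At X = 58: dY/dX = 11·√58/58, Y = 22·√58

Elasticity = (11·√58/58) · (58 / (22·√58)) = 1/2

Interpretation: for a small percentage change in X, the percentage change in Y is approximately 0.50 times as large.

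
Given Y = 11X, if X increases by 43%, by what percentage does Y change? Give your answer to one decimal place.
43.0%

For Y = 11X:
If X → X(1 + 0.43)
Then Y → Y · (1 + 0.43)^1
     = Y · 1.4300

Percentage change = ((1 + 0.43)^1 − 1) × 100% = 43.0%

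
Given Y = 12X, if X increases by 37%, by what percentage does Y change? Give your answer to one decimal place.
37.0%

For Y = 12X:
If X → X(1 + 0.37)
Then Y → Y · (1 + 0.37)^1
     = Y · 1.3700

Percentage change = ((1 + 0.37)^1 − 1) × 100% = 37.0%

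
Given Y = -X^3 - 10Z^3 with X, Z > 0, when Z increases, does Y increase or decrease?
Y decreases

Taking the partial derivative:
∂Y/∂Z = -30Z^2

∂Y/∂Z = -30Z^2 < 0 (assuming positive values)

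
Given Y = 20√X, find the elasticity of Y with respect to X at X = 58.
Elasticity = 1/2

Elasticity = (dY/dX) · (X/Y)

dY/dX = 10/√X
At X = 58: dY/dX = 5·√58/29, Y = 20·√58

Elasticity = (5·√58/29) · (58 / (20·√58)) = 1/2

Interpretation: for a small percentage change in X, the percentage change in Y is approximately 0.50 times as large.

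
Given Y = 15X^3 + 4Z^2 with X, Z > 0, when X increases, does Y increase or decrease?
Y increases

Taking the partial derivative:
∂Y/∂X = 45X^2

∂Y/∂X = 45X^2 > 0 (assuming positive values)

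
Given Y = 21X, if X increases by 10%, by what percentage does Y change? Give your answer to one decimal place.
10.0%

For Y = 21X:
If X → X(1 + 0.1)
Then Y → Y · (1 + 0.1)^1
     = Y · 1.1000

Percentage change = ((1 + 0.1)^1 − 1) × 100% = 10.0%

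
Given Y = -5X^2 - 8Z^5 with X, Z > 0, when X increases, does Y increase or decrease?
Y decreases

Taking the partial derivative:
∂Y/∂X = -10X

∂Y/∂X = -10X < 0 (assuming positive values)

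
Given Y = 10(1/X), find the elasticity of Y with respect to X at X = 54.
Elasticity = -1

Elasticity = (dY/dX) · (X/Y)

dY/dX = -10/X²
At X = 54: dY/dX = -5/1458, Y = 5/27

Elasticity = (-5/1458) · (54 / (5/27)) = -1

Interpretation: for a small percentage change in X, the percentage change in Y is approximately -1.00 times as large.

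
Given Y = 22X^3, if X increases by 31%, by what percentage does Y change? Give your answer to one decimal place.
124.8%

For Y = 22X^3:
If X → X(1 + 0.31)
Then Y → Y · (1 + 0.31)^3
     ≈ Y · 2.2481

Percentage change = ((1 + 0.31)^3 − 1) × 100% ≈ 124.8%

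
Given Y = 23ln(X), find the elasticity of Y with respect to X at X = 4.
Elasticity = 1/ln(4) ≈ 0.7213

Elasticity = (dY/dX) · (X/Y)

dY/dX = 23/X
At X = 4: dY/dX = 23/4, Y = 23·ln(4)

Elasticity = (23/4) · (4 / (23·ln(4))) = 1/ln(4) ≈ 0.7213

Interpretation: for a small percentage change in X, the percentage change in Y is approximately 0.72 times as large.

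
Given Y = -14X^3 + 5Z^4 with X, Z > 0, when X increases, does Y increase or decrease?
Y decreases

Taking the partial derivative:
∂Y/∂X = -42X^2

∂Y/∂X = -42X^2 < 0 (assuming positive values)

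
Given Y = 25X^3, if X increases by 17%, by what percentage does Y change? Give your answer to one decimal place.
60.2%

For Y = 25X^3:
If X → X(1 + 0.17)
Then Y → Y · (1 + 0.17)^3
     ≈ Y · 1.6016

Percentage change = ((1 + 0.17)^3 − 1) × 100% ≈ 60.2%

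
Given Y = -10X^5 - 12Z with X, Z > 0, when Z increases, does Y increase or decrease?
Y decreases

Taking the partial derivative:
∂Y/∂Z = -12

∂Y/∂Z = -12 < 0 (assuming positive values)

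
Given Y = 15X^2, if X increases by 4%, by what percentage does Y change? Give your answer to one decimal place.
8.2%

For Y = 15X^2:
If X → X(1 + 0.04)
Then Y → Y · (1 + 0.04)^2
     = Y · 1.0816

Percentage change = ((1 + 0.04)^2 − 1) × 100% ≈ 8.2%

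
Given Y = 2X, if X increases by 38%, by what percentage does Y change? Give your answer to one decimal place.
38.0%

For Y = 2X:
If X → X(1 + 0.38)
Then Y → Y · (1 + 0.38)^1
     = Y · 1.3800

Percentage change = ((1 + 0.38)^1 − 1) × 100% = 38.0%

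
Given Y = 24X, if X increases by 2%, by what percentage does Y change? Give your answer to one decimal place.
2.0%

For Y = 24X:
If X → X(1 + 0.02)
Then Y → Y · (1 + 0.02)^1
     = Y · 1.0200

Percentage change = ((1 + 0.02)^1 − 1) × 100% = 2.0%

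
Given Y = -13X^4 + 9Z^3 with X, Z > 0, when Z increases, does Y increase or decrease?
Y increases

Taking the partial derivative:
∂Y/∂Z = 27Z^2

∂Y/∂Z = 27Z^2 > 0 (assuming positive values)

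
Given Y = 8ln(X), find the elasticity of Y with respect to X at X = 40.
Elasticity = 1/ln(40) ≈ 0.2711

Elasticity = (dY/dX) · (X/Y)

dY/dX = 8/X
At X = 40: dY/dX = 1/5, Y = 8·ln(40)

Elasticity = (1/5) · (40 / (8·ln(40))) = 1/ln(40) ≈ 0.2711

Interpretation: for a small percentage change in X, the percentage change in Y is approximately 0.27 times as large.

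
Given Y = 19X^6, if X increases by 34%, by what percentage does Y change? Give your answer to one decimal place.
478.9%

For Y = 19X^6:
If X → X(1 + 0.34)
Then Y → Y · (1 + 0.34)^6
     ≈ Y · 5.7893

Percentage change = ((1 + 0.34)^6 − 1) × 100% ≈ 478.9%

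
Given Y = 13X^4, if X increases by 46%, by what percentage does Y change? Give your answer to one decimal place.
354.4%

For Y = 13X^4:
If X → X(1 + 0.46)
Then Y → Y · (1 + 0.46)^4
     ≈ Y · 4.5437

Percentage change = ((1 + 0.46)^4 − 1) × 100% ≈ 354.4%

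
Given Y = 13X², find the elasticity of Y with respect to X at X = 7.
Elasticity = 2

Elasticity = (dY/dX) · (X/Y)

dY/dX = 26·X
At X = 7: dY/dX = 182, Y = 637

Elasticity = 182 · (7 / 637) = 2

Interpretation: for a small percentage change in X, the percentage change in Y is approximately 2.00 times as large.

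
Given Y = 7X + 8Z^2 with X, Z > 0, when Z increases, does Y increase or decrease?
Y increases

Taking the partial derivative:
∂Y/∂Z = 16Z

∂Y/∂Z = 16Z > 0 (assuming positive values)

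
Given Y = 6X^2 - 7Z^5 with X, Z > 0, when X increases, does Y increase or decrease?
Y increases

Taking the partial derivative:
∂Y/∂X = 12X

∂Y/∂X = 12X > 0 (assuming positive values)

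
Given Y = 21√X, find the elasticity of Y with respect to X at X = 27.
Elasticity = 1/2

Elasticity = (dY/dX) · (X/Y)

dY/dX = 21/(2·√X)
At X = 27: dY/dX = 7·√3/6, Y = 63·√3

Elasticity = (7·√3/6) · (27 / (63·√3)) = 1/2

Interpretation: for a small percentage change in X, the percentage change in Y is approximately 0.50 times as large.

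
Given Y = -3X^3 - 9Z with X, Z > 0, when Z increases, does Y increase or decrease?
Y decreases

Taking the partial derivative:
∂Y/∂Z = -9

∂Y/∂Z = -9 < 0 (assuming positive values)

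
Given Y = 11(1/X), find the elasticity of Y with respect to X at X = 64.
Elasticity = -1

Elasticity = (dY/dX) · (X/Y)

dY/dX = -11/X²
At X = 64: dY/dX = -11/4096, Y = 11/64

Elasticity = (-11/4096) · (64 / (11/64)) = -1

Interpretation: for a small percentage change in X, the percentage change in Y is approximately -1.00 times as large.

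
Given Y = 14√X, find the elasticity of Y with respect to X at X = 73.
Elasticity = 1/2

Elasticity = (dY/dX) · (X/Y)

dY/dX = 7/√X
At X = 73: dY/dX = 7·√73/73, Y = 14·√73

Elasticity = (7·√73/73) · (73 / (14·√73)) = 1/2

Interpretation: for a small percentage change in X, the percentage change in Y is approximately 0.50 times as large.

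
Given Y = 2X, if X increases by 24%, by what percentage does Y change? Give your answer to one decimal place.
24.0%

For Y = 2X:
If X → X(1 + 0.24)
Then Y → Y · (1 + 0.24)^1
     = Y · 1.2400

Percentage change = ((1 + 0.24)^1 − 1) × 100% = 24.0%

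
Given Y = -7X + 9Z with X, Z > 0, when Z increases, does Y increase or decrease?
Y increases

Taking the partial derivative:
∂Y/∂Z = 9

∂Y/∂Z = 9 > 0 (assuming positive values)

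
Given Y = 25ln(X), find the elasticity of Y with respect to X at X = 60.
Elasticity = 1/ln(60) ≈ 0.2442

Elasticity = (dY/dX) · (X/Y)

dY/dX = 25/X
At X = 60: dY/dX = 5/12, Y = 25·ln(60)

Elasticity = (5/12) · (60 / (25·ln(60))) = 1/ln(60) ≈ 0.2442

Interpretation: for a small percentage change in X, the percentage change in Y is approximately 0.24 times as large.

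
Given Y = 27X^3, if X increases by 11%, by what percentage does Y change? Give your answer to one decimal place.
36.8%

For Y = 27X^3:
If X → X(1 + 0.11)
Then Y → Y · (1 + 0.11)^3
     ≈ Y · 1.3676

Percentage change = ((1 + 0.11)^3 − 1) × 100% ≈ 36.8%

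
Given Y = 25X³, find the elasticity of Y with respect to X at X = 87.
Elasticity = 3

Elasticity = (dY/dX) · (X/Y)

dY/dX = 75·X²
At X = 87: dY/dX = 567675, Y = 16462575

Elasticity = 567675 · (87 / 16462575) = 3

Interpretation: for a small percentage change in X, the percentage change in Y is approximately 3.00 times as large.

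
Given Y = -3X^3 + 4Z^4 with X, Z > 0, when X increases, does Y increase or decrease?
Y decreases

Taking the partial derivative:
∂Y/∂X = -9X^2

∂Y/∂X = -9X^2 < 0 (assuming positive values)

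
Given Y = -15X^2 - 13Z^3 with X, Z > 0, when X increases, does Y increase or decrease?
Y decreases

Taking the partial derivative:
∂Y/∂X = -30X

∂Y/∂X = -30X < 0 (assuming positive values)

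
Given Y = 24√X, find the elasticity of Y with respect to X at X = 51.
Elasticity = 1/2

Elasticity = (dY/dX) · (X/Y)

dY/dX = 12/√X
At X = 51: dY/dX = 4·√51/17, Y = 24·√51

Elasticity = (4·√51/17) · (51 / (24·√51)) = 1/2

Interpretation: for a small percentage change in X, the percentage change in Y is approximately 0.50 times as large.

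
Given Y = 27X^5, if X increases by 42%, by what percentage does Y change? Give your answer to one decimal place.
477.4%

For Y = 27X^5:
If X → X(1 + 0.42)
Then Y → Y · (1 + 0.42)^5
     ≈ Y · 5.7735

Percentage change = ((1 + 0.42)^5 − 1) × 100% ≈ 477.4%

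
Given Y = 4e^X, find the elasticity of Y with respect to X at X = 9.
Elasticity = 9

Elasticity = (dY/dX) · (X/Y)

dY/dX = 4·e^X
At X = 9: dY/dX = 4·e^9, Y = 4·e^9

Elasticity = (4·e^9) · (9 / (4·e^9)) = 9

Interpretation: for a small percentage change in X, the percentage change in Y is approximately 9.00 times as large.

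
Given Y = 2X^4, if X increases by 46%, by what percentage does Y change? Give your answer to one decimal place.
354.4%

For Y = 2X^4:
If X → X(1 + 0.46)
Then Y → Y · (1 + 0.46)^4
     ≈ Y · 4.5437

Percentage change = ((1 + 0.46)^4 − 1) × 100% ≈ 354.4%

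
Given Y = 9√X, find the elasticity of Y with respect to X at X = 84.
Elasticity = 1/2

Elasticity = (dY/dX) · (X/Y)

dY/dX = 9/(2·√X)
At X = 84: dY/dX = 3·√21/28, Y = 18·√21

Elasticity = (3·√21/28) · (84 / (18·√21)) = 1/2

Interpretation: for a small percentage change in X, the percentage change in Y is approximately 0.50 times as large.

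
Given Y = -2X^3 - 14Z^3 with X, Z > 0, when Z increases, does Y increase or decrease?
Y decreases

Taking the partial derivative:
∂Y/∂Z = -42Z^2

∂Y/∂Z = -42Z^2 < 0 (assuming positive values)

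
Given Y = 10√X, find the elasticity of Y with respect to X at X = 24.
Elasticity = 1/2

Elasticity = (dY/dX) · (X/Y)

dY/dX = 5/√X
At X = 24: dY/dX = 5·√6/12, Y = 20·√6

Elasticity = (5·√6/12) · (24 / (20·√6)) = 1/2

Interpretation: for a small percentage change in X, the percentage change in Y is approximately 0.50 times as large.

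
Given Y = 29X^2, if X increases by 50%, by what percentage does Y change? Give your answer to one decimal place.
125.0%

For Y = 29X^2:
If X → X(1 + 0.5)
Then Y → Y · (1 + 0.5)^2
     = Y · 2.2500

Percentage change = ((1 + 0.5)^2 − 1) × 100% = 125.0%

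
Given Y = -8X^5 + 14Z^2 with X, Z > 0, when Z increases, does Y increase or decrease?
Y increases

Taking the partial derivative:
∂Y/∂Z = 28Z

∂Y/∂Z = 28Z > 0 (assuming positive values)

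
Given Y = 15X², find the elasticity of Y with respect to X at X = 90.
Elasticity = 2

Elasticity = (dY/dX) · (X/Y)

dY/dX = 30·X
At X = 90: dY/dX = 2700, Y = 121500

Elasticity = 2700 · (90 / 121500) = 2

Interpretation: for a small percentage change in X, the percentage change in Y is approximately 2.00 times as large.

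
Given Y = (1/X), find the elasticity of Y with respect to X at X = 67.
Elasticity = -1

Elasticity = (dY/dX) · (X/Y)

dY/dX = -1/X²
At X = 67: dY/dX = -1/4489, Y = 1/67

Elasticity = (-1/4489) · (67 / (1/67)) = -1

Interpretation: for a small percentage change in X, the percentage change in Y is approximately -1.00 times as large.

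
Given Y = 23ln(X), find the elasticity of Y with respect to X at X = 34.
Elasticity = 1/ln(34) ≈ 0.2836

Elasticity = (dY/dX) · (X/Y)

dY/dX = 23/X
At X = 34: dY/dX = 23/34, Y = 23·ln(34)

Elasticity = (23/34) · (34 / (23·ln(34))) = 1/ln(34) ≈ 0.2836

Interpretation: for a small percentage change in X, the percentage change in Y is approximately 0.28 times as large.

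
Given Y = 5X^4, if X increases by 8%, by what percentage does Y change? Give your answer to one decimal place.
36.0%

For Y = 5X^4:
If X → X(1 + 0.08)
Then Y → Y · (1 + 0.08)^4
     ≈ Y · 1.3605

Percentage change = ((1 + 0.08)^4 − 1) × 100% ≈ 36.0%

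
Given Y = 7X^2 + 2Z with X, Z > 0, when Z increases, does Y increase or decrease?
Y increases

Taking the partial derivative:
∂Y/∂Z = 2

∂Y/∂Z = 2 > 0 (assuming positive values)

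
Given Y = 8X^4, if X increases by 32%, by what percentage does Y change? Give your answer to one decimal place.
203.6%

For Y = 8X^4:
If X → X(1 + 0.32)
Then Y → Y · (1 + 0.32)^4
     ≈ Y · 3.0360

Percentage change = ((1 + 0.32)^4 − 1) × 100% ≈ 203.6%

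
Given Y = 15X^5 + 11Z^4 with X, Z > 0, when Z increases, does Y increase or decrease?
Y increases

Taking the partial derivative:
∂Y/∂Z = 44Z^3

∂Y/∂Z = 44Z^3 > 0 (assuming positive values)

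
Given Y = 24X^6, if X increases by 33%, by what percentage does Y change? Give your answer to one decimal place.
453.5%

For Y = 24X^6:
If X → X(1 + 0.33)
Then Y → Y · (1 + 0.33)^6
     ≈ Y · 5.5349

Percentage change = ((1 + 0.33)^6 − 1) × 100% ≈ 453.5%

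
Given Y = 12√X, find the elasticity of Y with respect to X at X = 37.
Elasticity = 1/2

Elasticity = (dY/dX) · (X/Y)

dY/dX = 6/√X
At X = 37: dY/dX = 6·√37/37, Y = 12·√37

Elasticity = (6·√37/37) · (37 / (12·√37)) = 1/2

Interpretation: for a small percentage change in X, the percentage change in Y is approximately 0.50 times as large.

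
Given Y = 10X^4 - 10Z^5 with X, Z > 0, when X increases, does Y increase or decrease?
Y increases

Taking the partial derivative:
∂Y/∂X = 40X^3

∂Y/∂X = 40X^3 > 0 (assuming positive values)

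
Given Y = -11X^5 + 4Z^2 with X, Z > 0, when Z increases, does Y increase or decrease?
Y increases

Taking the partial derivative:
∂Y/∂Z = 8Z

∂Y/∂Z = 8Z > 0 (assuming positive values)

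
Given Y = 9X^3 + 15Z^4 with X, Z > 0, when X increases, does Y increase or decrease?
Y increases

Taking the partial derivative:
∂Y/∂X = 27X^2

∂Y/∂X = 27X^2 > 0 (assuming positive values)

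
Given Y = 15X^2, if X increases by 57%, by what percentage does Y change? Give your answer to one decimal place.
146.5%

For Y = 15X^2:
If X → X(1 + 0.57)
Then Y → Y · (1 + 0.57)^2
     = Y · 2.4649

Percentage change = ((1 + 0.57)^2 − 1) × 100% ≈ 146.5%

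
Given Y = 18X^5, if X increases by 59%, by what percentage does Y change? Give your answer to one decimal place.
916.2%

For Y = 18X^5:
If X → X(1 + 0.59)
Then Y → Y · (1 + 0.59)^5
     ≈ Y · 10.1622

Percentage change = ((1 + 0.59)^5 − 1) × 100% ≈ 916.2%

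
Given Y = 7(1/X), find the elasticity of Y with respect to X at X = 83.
Elasticity = -1

Elasticity = (dY/dX) · (X/Y)

dY/dX = -7/X²
At X = 83: dY/dX = -7/6889, Y = 7/83

Elasticity = (-7/6889) · (83 / (7/83)) = -1

Interpretation: for a small percentage change in X, the percentage change in Y is approximately -1.00 times as large.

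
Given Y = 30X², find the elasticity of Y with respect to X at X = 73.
Elasticity = 2

Elasticity = (dY/dX) · (X/Y)

dY/dX = 60·X
At X = 73: dY/dX = 4380, Y = 159870

Elasticity = 4380 · (73 / 159870) = 2

Interpretation: for a small percentage change in X, the percentage change in Y is approximately 2.00 times as large.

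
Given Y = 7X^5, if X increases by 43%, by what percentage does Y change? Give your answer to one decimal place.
498.0%

For Y = 7X^5:
If X → X(1 + 0.43)
Then Y → Y · (1 + 0.43)^5
     ≈ Y · 5.9797

Percentage change = ((1 + 0.43)^5 − 1) × 100% ≈ 498.0%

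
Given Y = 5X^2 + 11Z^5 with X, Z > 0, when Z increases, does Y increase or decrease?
Y increases

Taking the partial derivative:
∂Y/∂Z = 55Z^4

∂Y/∂Z = 55Z^4 > 0 (assuming positive values)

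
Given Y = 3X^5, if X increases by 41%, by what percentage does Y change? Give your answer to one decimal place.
457.3%

For Y = 3X^5:
If X → X(1 + 0.41)
Then Y → Y · (1 + 0.41)^5
     ≈ Y · 5.5731

Percentage change = ((1 + 0.41)^5 − 1) × 100% ≈ 457.3%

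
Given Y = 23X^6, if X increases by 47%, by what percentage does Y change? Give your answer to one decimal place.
909.0%

For Y = 23X^6:
If X → X(1 + 0.47)
Then Y → Y · (1 + 0.47)^6
     ≈ Y · 10.0903

Percentage change = ((1 + 0.47)^6 − 1) × 100% ≈ 909.0%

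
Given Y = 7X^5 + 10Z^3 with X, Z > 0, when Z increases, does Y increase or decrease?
Y increases

Taking the partial derivative:
∂Y/∂Z = 30Z^2

∂Y/∂Z = 30Z^2 > 0 (assuming positive values)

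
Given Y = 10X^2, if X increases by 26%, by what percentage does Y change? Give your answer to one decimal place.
58.8%

For Y = 10X^2:
If X → X(1 + 0.26)
Then Y → Y · (1 + 0.26)^2
     = Y · 1.5876

Percentage change = ((1 + 0.26)^2 − 1) × 100% ≈ 58.8%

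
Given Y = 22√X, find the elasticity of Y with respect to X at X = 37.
Elasticity = 1/2

Elasticity = (dY/dX) · (X/Y)

dY/dX = 11/√X
At X = 37: dY/dX = 11·√37/37, Y = 22·√37

Elasticity = (11·√37/37) · (37 / (22·√37)) = 1/2

Interpretation: for a small percentage change in X, the percentage change in Y is approximately 0.50 times as large.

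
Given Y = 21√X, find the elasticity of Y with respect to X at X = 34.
Elasticity = 1/2

Elasticity = (dY/dX) · (X/Y)

dY/dX = 21/(2·√X)
At X = 34: dY/dX = 21·√34/68, Y = 21·√34

Elasticity = (21·√34/68) · (34 / (21·√34)) = 1/2

Interpretation: for a small percentage change in X, the percentage change in Y is approximately 0.50 times as large.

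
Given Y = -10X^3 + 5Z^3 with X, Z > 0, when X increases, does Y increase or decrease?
Y decreases

Taking the partial derivative:
∂Y/∂X = -30X^2

∂Y/∂X = -30X^2 < 0 (assuming positive values)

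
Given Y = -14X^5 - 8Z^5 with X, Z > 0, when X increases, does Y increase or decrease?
Y decreases

Taking the partial derivative:
∂Y/∂X = -70X^4

∂Y/∂X = -70X^4 < 0 (assuming positive values)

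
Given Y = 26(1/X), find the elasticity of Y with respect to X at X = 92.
Elasticity = -1

Elasticity = (dY/dX) · (X/Y)

dY/dX = -26/X²
At X = 92: dY/dX = -13/4232, Y = 13/46

Elasticity = (-13/4232) · (92 / (13/46)) = -1

Interpretation: for a small percentage change in X, the percentage change in Y is approximately -1.00 times as large.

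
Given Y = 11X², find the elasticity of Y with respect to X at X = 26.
Elasticity = 2

Elasticity = (dY/dX) · (X/Y)

dY/dX = 22·X
At X = 26: dY/dX = 572, Y = 7436

Elasticity = 572 · (26 / 7436) = 2

Interpretation: for a small percentage change in X, the percentage change in Y is approximately 2.00 times as large.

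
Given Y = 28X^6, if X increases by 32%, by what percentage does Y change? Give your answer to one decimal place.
429.0%

For Y = 28X^6:
If X → X(1 + 0.32)
Then Y → Y · (1 + 0.32)^6
     ≈ Y · 5.2899

Percentage change = ((1 + 0.32)^6 − 1) × 100% ≈ 429.0%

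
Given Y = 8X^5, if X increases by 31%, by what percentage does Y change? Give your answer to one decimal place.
285.8%

For Y = 8X^5:
If X → X(1 + 0.31)
Then Y → Y · (1 + 0.31)^5
     ≈ Y · 3.8579

Percentage change = ((1 + 0.31)^5 − 1) × 100% ≈ 285.8%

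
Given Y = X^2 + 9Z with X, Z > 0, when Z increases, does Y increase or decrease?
Y increases

Taking the partial derivative:
∂Y/∂Z = 9

∂Y/∂Z = 9 > 0 (assuming positive values)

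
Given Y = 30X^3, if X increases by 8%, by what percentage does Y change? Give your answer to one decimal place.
26.0%

For Y = 30X^3:
If X → X(1 + 0.08)
Then Y → Y · (1 + 0.08)^3
     ≈ Y · 1.2597

Percentage change = ((1 + 0.08)^3 − 1) × 100% ≈ 26.0%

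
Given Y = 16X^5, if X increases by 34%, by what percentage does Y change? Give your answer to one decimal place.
332.0%

For Y = 16X^5:
If X → X(1 + 0.34)
Then Y → Y · (1 + 0.34)^5
     ≈ Y · 4.3204

Percentage change = ((1 + 0.34)^5 − 1) × 100% ≈ 332.0%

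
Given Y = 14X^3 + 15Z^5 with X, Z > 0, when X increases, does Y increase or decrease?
Y increases

Taking the partial derivative:
∂Y/∂X = 42X^2

∂Y/∂X = 42X^2 > 0 (assuming positive values)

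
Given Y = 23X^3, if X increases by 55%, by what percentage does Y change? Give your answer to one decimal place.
272.4%

For Y = 23X^3:
If X → X(1 + 0.55)
Then Y → Y · (1 + 0.55)^3
     ≈ Y · 3.7239

Percentage change = ((1 + 0.55)^3 − 1) × 100% ≈ 272.4%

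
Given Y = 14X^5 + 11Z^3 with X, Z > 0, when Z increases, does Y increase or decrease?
Y increases

Taking the partial derivative:
∂Y/∂Z = 33Z^2

∂Y/∂Z = 33Z^2 > 0 (assuming positive values)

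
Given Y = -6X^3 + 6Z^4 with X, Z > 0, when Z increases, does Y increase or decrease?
Y increases

Taking the partial derivative:
∂Y/∂Z = 24Z^3

∂Y/∂Z = 24Z^3 > 0 (assuming positive values)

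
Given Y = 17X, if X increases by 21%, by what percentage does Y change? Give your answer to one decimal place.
21.0%

For Y = 17X:
If X → X(1 + 0.21)
Then Y → Y · (1 + 0.21)^1
     = Y · 1.2100

Percentage change = ((1 + 0.21)^1 − 1) × 100% = 21.0%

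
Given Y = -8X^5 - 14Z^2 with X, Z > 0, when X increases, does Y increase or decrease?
Y decreases

Taking the partial derivative:
∂Y/∂X = -40X^4

∂Y/∂X = -40X^4 < 0 (assuming positive values)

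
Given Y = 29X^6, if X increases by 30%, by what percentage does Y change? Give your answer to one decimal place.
382.7%

For Y = 29X^6:
If X → X(1 + 0.3)
Then Y → Y · (1 + 0.3)^6
     ≈ Y · 4.8268

Percentage change = ((1 + 0.3)^6 − 1) × 100% ≈ 382.7%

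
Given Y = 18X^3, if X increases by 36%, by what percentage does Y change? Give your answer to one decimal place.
151.5%

For Y = 18X^3:
If X → X(1 + 0.36)
Then Y → Y · (1 + 0.36)^3
     ≈ Y · 2.5155

Percentage change = ((1 + 0.36)^3 − 1) × 100% ≈ 151.5%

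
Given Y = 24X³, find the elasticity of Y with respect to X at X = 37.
Elasticity = 3

Elasticity = (dY/dX) · (X/Y)

dY/dX = 72·X²
At X = 37: dY/dX = 98568, Y = 1215672

Elasticity = 98568 · (37 / 1215672) = 3

Interpretation: for a small percentage change in X, the percentage change in Y is approximately 3.00 times as large.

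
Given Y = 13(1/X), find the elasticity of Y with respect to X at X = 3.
Elasticity = -1

Elasticity = (dY/dX) · (X/Y)

dY/dX = -13/X²
At X = 3: dY/dX = -13/9, Y = 13/3

Elasticity = (-13/9) · (3 / (13/3)) = -1

Interpretation: for a small percentage change in X, the percentage change in Y is approximately -1.00 times as large.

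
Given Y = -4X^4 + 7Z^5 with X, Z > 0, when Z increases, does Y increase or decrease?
Y increases

Taking the partial derivative:
∂Y/∂Z = 35Z^4

∂Y/∂Z = 35Z^4 > 0 (assuming positive values)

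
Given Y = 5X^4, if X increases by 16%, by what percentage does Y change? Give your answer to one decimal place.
81.1%

For Y = 5X^4:
If X → X(1 + 0.16)
Then Y → Y · (1 + 0.16)^4
     ≈ Y · 1.8106

Percentage change = ((1 + 0.16)^4 − 1) × 100% ≈ 81.1%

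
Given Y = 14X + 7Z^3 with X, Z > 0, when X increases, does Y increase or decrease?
Y increases

Taking the partial derivative:
∂Y/∂X = 14

∂Y/∂X = 14 > 0 (assuming positive values)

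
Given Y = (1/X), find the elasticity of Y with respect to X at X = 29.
Elasticity = -1

Elasticity = (dY/dX) · (X/Y)

dY/dX = -1/X²
At X = 29: dY/dX = -1/841, Y = 1/29

Elasticity = (-1/841) · (29 / (1/29)) = -1

Interpretation: for a small percentage change in X, the percentage change in Y is approximately -1.00 times as large.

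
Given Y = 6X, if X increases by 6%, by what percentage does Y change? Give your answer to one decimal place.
6.0%

For Y = 6X:
If X → X(1 + 0.06)
Then Y → Y · (1 + 0.06)^1
     = Y · 1.0600

Percentage change = ((1 + 0.06)^1 − 1) × 100% = 6.0%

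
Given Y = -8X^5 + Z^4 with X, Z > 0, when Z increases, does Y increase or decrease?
Y increases

Taking the partial derivative:
∂Y/∂Z = 4Z^3

∂Y/∂Z = 4Z^3 > 0 (assuming positive values)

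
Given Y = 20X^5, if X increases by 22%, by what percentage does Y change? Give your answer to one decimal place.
170.3%

For Y = 20X^5:
If X → X(1 + 0.22)
Then Y → Y · (1 + 0.22)^5
     ≈ Y · 2.7027

Percentage change = ((1 + 0.22)^5 − 1) × 100% ≈ 170.3%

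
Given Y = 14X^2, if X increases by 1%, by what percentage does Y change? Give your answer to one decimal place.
2.0%

For Y = 14X^2:
If X → X(1 + 0.01)
Then Y → Y · (1 + 0.01)^2
     = Y · 1.0201

Percentage change = ((1 + 0.01)^2 − 1) × 100% ≈ 2.0%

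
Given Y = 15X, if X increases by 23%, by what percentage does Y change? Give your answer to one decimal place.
23.0%

For Y = 15X:
If X → X(1 + 0.23)
Then Y → Y · (1 + 0.23)^1
     = Y · 1.2300

Percentage change = ((1 + 0.23)^1 − 1) × 100% = 23.0%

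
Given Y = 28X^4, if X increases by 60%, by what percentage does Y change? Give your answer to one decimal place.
555.4%

For Y = 28X^4:
If X → X(1 + 0.6)
Then Y → Y · (1 + 0.6)^4
     = Y · 6.5536

Percentage change = ((1 + 0.6)^4 − 1) × 100% ≈ 555.4%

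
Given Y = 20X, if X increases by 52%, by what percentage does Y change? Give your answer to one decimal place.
52.0%

For Y = 20X:
If X → X(1 + 0.52)
Then Y → Y · (1 + 0.52)^1
     = Y · 1.5200

Percentage change = ((1 + 0.52)^1 − 1) × 100% = 52.0%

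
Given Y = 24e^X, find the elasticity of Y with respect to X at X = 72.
Elasticity = 72

Elasticity = (dY/dX) · (X/Y)

dY/dX = 24·e^X
At X = 72: dY/dX = 24·e^72, Y = 24·e^72

Elasticity = (24·e^72) · (72 / (24·e^72)) = 72

Interpretation: for a small percentage change in X, the percentage change in Y is approximately 72.00 times as large.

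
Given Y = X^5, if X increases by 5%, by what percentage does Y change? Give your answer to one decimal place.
27.6%

For Y = X^5:
If X → X(1 + 0.05)
Then Y → Y · (1 + 0.05)^5
     ≈ Y · 1.2763

Percentage change = ((1 + 0.05)^5 − 1) × 100% ≈ 27.6%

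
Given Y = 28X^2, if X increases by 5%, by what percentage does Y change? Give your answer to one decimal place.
10.3%

For Y = 28X^2:
If X → X(1 + 0.05)
Then Y → Y · (1 + 0.05)^2
     = Y · 1.1025

Percentage change = ((1 + 0.05)^2 − 1) × 100% ≈ 10.3%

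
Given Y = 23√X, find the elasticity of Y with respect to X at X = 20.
Elasticity = 1/2

Elasticity = (dY/dX) · (X/Y)

dY/dX = 23/(2·√X)
At X = 20: dY/dX = 23·√5/20, Y = 46·√5

Elasticity = (23·√5/20) · (20 / (46·√5)) = 1/2

Interpretation: for a small percentage change in X, the percentage change in Y is approximately 0.50 times as large.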